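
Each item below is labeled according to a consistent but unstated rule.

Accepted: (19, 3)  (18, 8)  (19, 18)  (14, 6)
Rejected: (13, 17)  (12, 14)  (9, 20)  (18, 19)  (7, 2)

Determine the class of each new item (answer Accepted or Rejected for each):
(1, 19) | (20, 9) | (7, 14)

One predicate separates the groups cleanly: first > second AND sum ≥ 20.

Rejected, Accepted, Rejected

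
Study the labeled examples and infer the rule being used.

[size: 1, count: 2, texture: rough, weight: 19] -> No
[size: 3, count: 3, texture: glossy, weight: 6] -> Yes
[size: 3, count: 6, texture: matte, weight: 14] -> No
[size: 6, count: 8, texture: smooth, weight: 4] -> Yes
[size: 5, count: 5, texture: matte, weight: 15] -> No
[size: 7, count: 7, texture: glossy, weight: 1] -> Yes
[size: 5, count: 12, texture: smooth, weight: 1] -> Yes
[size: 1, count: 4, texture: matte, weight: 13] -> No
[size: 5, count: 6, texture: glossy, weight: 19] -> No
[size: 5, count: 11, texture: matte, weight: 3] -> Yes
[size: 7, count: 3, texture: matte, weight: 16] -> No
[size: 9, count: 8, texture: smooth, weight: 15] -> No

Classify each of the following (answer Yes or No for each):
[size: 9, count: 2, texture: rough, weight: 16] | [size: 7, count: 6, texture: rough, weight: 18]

No, No

The classifier is using: weight ≤ 6.
[size: 9, count: 2, texture: rough, weight: 16]: weight = 16 — does not pass, so No.
[size: 7, count: 6, texture: rough, weight: 18]: weight = 18 — does not pass, so No.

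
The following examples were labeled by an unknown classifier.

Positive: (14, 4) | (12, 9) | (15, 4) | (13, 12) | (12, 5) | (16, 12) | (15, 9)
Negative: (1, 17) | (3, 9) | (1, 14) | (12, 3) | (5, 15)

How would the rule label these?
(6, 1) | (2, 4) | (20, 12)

Negative, Negative, Positive

One predicate separates the groups cleanly: first > second AND sum ≥ 17.
(6, 1): 6 > 1, 6+1 = 7 — fails this test, so Negative. (2, 4): 2 < 4, 2+4 = 6 — fails this test, so Negative. (20, 12): 20 > 12, 20+12 = 32 — checks out, so Positive.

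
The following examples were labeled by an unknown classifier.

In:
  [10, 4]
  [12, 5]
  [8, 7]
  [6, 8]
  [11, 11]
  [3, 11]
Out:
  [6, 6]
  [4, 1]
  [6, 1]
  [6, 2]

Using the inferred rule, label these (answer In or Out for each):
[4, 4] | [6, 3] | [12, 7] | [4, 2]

Every 'In' example satisfies: sum ≥ 14. None of the 'Out' examples do.
[4, 4] → 4+4 = 8 → Out.
[6, 3] → 6+3 = 9 → Out.
[12, 7] → 12+7 = 19 → In.
[4, 2] → 4+2 = 6 → Out.

Out, Out, In, Out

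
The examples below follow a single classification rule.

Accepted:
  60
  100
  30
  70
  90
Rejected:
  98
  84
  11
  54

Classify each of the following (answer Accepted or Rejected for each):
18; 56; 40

Rejected, Rejected, Accepted

The rule appears to be: multiple of 5.
18 — 18 = 5·3 + 3, hence Rejected. 56 — 56 = 5·11 + 1, hence Rejected. 40 — 40 = 5·8, hence Accepted.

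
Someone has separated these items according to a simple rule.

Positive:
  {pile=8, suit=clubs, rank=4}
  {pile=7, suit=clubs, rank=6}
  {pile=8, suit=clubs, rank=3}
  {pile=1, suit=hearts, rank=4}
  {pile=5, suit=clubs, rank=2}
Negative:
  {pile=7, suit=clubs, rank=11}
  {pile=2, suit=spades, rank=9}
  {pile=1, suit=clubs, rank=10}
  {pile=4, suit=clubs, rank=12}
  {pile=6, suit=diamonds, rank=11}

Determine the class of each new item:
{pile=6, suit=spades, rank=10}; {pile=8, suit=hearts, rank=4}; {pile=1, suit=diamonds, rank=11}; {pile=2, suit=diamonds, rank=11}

Negative, Positive, Negative, Negative

The simplest hypothesis consistent with all the labels is: rank ≤ 6.
{pile=6, suit=spades, rank=10} — rank = 10, hence Negative.
{pile=8, suit=hearts, rank=4} — rank = 4, hence Positive.
{pile=1, suit=diamonds, rank=11} — rank = 11, hence Negative.
{pile=2, suit=diamonds, rank=11} — rank = 11, hence Negative.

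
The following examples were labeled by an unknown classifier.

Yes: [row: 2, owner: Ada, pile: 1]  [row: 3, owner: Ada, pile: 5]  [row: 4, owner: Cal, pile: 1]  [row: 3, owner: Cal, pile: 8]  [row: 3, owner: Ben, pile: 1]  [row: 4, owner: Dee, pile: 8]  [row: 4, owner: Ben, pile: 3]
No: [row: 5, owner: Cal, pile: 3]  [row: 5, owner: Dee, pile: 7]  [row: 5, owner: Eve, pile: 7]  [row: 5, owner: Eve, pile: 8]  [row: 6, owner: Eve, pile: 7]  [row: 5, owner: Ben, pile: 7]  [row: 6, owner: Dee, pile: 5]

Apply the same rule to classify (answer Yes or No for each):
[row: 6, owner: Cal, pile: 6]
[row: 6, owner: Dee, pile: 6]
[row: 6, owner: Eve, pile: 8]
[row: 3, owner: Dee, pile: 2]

Every 'Yes' example satisfies: row ≤ 4. None of the 'No' examples do.
[row: 6, owner: Cal, pile: 6] — row = 6, hence No. [row: 6, owner: Dee, pile: 6] — row = 6, hence No. [row: 6, owner: Eve, pile: 8] — row = 6, hence No. [row: 3, owner: Dee, pile: 2] — row = 3, hence Yes.

No, No, No, Yes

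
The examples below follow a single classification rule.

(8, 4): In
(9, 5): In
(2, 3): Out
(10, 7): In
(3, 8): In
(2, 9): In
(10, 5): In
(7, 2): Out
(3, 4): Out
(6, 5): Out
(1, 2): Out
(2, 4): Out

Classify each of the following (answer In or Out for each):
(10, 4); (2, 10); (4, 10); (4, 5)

In, In, In, Out

The pattern is that an item is 'In' exactly when: max ≥ 8.
(10, 4): max 10 — qualifies, so In.
(2, 10): max 10 — qualifies, so In.
(4, 10): max 10 — qualifies, so In.
(4, 5): max 5 — lacks this property, so Out.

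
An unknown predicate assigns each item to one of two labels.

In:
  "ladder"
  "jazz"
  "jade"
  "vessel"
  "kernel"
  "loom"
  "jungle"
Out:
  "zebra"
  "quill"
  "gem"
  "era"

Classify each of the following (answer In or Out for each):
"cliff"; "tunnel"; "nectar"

Looking at the examples, the only property every 'In' case has and every 'Out' case lacks is: even length.
Out: "cliff", since length 5.
In: "tunnel", since length 6.
In: "nectar", since length 6.

Out, In, In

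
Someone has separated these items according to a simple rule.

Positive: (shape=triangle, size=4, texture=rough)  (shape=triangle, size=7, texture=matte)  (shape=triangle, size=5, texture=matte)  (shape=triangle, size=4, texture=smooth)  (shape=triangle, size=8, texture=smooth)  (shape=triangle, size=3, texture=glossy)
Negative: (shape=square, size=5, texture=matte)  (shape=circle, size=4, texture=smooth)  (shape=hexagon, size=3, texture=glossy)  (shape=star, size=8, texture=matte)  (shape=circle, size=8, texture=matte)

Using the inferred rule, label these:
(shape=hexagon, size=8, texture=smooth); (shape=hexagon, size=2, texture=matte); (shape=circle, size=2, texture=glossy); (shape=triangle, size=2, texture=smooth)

Comparing the two groups points to one rule — shape is triangle.

Negative, Negative, Negative, Positive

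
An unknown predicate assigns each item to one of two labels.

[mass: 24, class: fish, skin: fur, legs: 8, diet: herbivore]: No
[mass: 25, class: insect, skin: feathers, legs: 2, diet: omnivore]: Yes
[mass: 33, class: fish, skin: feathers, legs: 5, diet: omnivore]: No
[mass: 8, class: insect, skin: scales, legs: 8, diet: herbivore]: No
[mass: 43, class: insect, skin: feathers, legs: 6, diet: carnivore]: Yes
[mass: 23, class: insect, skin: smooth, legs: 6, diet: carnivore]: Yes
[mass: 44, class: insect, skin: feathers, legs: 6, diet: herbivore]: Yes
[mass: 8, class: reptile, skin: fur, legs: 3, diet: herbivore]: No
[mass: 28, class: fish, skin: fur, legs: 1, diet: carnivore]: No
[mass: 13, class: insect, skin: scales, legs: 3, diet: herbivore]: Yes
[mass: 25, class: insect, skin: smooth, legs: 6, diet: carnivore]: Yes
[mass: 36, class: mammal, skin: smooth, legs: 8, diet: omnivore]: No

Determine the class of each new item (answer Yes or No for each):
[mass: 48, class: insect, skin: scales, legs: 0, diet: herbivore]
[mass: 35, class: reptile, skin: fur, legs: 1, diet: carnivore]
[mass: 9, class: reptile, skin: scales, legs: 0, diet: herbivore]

Yes, No, No

The rule appears to be: class is insect AND legs ≤ 6.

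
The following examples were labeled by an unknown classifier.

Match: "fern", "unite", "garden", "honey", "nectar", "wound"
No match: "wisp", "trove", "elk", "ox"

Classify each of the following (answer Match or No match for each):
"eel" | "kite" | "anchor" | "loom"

No match, No match, Match, No match

The common property of the 'Match' items is: contains 'n'. No 'No match' item has it.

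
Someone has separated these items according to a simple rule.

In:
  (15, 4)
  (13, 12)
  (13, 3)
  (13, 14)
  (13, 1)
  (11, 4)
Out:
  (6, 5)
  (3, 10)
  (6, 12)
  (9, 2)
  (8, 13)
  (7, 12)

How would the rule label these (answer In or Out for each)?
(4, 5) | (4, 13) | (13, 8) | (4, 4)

Out, Out, In, Out

All 'In' examples share one property — first ≥ 10 — and every 'Out' example lacks it.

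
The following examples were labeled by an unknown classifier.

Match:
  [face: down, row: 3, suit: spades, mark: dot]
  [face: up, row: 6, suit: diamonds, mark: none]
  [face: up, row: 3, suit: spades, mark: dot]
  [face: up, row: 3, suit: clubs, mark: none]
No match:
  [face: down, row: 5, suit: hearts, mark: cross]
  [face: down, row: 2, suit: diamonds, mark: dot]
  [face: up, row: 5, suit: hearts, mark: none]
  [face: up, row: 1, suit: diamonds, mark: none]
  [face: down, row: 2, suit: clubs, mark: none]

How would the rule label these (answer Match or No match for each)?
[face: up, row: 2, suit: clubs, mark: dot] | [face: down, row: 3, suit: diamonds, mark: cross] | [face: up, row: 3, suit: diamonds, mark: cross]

All 'Match' examples share one property — row = 3 OR row = 6 — and every 'No match' example lacks it.
[face: up, row: 2, suit: clubs, mark: dot]: No match (row = 2). [face: down, row: 3, suit: diamonds, mark: cross]: Match (row = 3). [face: up, row: 3, suit: diamonds, mark: cross]: Match (row = 3).

No match, Match, Match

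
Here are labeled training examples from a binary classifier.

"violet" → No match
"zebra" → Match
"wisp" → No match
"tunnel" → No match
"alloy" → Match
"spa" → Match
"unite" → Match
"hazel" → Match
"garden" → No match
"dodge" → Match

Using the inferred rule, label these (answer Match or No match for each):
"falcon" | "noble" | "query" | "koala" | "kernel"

No match, Match, Match, Match, No match

The rule appears to be: odd length.
No match: "falcon", since length 6. Match: "noble", since length 5. Match: "query", since length 5. Match: "koala", since length 5. No match: "kernel", since length 6.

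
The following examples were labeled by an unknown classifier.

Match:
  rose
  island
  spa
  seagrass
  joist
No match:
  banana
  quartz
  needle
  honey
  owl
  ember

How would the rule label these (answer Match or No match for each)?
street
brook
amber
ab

A rule that fits every label: contains 's' — true of each 'Match' example, false of each 'No match' one.

Match, No match, No match, No match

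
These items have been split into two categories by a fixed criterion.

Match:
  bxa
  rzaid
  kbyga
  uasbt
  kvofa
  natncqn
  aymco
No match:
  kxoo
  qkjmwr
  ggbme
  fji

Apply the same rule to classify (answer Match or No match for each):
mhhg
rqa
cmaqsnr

No match, Match, Match

The common property of the 'Match' items is: contains 'a'. No 'No match' item has it.
mhhg — no 'a', hence No match.
rqa — has 'a', hence Match.
cmaqsnr — has 'a', hence Match.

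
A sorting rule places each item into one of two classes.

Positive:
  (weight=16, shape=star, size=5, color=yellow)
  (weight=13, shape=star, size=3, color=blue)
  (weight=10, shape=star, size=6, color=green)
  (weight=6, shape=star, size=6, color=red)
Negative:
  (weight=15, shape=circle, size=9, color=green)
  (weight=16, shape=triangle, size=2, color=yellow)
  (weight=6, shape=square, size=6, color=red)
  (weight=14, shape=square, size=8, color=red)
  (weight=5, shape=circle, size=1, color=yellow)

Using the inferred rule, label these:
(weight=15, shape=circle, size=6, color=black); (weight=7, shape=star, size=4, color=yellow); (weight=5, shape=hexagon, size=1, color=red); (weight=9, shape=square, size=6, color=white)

'Positive' ⟺ shape is star.
Negative: (weight=15, shape=circle, size=6, color=black), since shape is circle.
Positive: (weight=7, shape=star, size=4, color=yellow), since shape is star.
Negative: (weight=5, shape=hexagon, size=1, color=red), since shape is hexagon.
Negative: (weight=9, shape=square, size=6, color=white), since shape is square.

Negative, Positive, Negative, Negative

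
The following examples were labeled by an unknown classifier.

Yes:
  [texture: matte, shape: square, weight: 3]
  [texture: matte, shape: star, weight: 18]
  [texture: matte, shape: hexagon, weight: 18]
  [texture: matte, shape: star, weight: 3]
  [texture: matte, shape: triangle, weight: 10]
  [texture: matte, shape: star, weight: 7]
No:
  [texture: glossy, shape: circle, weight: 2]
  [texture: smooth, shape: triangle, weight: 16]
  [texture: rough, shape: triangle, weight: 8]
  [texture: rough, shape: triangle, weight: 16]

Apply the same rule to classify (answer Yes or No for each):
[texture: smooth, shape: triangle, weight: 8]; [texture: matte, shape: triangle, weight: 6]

No, Yes

All 'Yes' examples share one property — texture is matte — and every 'No' example lacks it.
[texture: smooth, shape: triangle, weight: 8] → texture is smooth → No.
[texture: matte, shape: triangle, weight: 6] → texture is matte → Yes.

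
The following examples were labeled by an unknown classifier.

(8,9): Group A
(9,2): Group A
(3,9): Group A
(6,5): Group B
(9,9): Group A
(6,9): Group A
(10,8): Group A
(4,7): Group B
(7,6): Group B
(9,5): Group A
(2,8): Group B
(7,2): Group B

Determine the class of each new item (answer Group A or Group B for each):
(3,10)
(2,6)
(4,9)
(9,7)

Group A, Group B, Group A, Group A

'Group A' ⟺ max ≥ 9.
(3,10) → max 10 → Group A.
(2,6) → max 6 → Group B.
(4,9) → max 9 → Group A.
(9,7) → max 9 → Group A.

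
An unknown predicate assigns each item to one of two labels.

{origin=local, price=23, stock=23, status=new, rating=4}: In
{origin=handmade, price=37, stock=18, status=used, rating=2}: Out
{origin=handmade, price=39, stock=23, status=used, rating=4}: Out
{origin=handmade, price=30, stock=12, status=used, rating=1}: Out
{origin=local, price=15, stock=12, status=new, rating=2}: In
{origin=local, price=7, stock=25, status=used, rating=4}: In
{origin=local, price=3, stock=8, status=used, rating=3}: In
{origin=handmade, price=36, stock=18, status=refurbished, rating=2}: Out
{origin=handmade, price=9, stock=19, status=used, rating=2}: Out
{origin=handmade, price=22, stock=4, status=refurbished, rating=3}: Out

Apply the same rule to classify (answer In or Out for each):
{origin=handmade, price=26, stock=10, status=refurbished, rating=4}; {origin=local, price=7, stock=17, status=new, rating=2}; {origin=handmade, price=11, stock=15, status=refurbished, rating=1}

Out, In, Out

The classifier is using: origin is local.
{origin=handmade, price=26, stock=10, status=refurbished, rating=4} — origin is handmade, hence Out.
{origin=local, price=7, stock=17, status=new, rating=2} — origin is local, hence In.
{origin=handmade, price=11, stock=15, status=refurbished, rating=1} — origin is handmade, hence Out.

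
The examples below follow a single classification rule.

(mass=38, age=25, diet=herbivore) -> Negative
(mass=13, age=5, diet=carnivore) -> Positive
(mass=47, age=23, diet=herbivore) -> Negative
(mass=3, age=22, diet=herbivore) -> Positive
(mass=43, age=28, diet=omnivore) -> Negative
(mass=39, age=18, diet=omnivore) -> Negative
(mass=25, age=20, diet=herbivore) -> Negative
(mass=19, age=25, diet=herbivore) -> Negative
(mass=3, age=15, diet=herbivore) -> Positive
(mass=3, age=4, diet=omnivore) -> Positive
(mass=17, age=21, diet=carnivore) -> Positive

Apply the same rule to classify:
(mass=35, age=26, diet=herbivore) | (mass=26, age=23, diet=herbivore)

One predicate separates the groups cleanly: mass ≤ 17.
(mass=35, age=26, diet=herbivore): Negative (mass = 35). (mass=26, age=23, diet=herbivore): Negative (mass = 26).

Negative, Negative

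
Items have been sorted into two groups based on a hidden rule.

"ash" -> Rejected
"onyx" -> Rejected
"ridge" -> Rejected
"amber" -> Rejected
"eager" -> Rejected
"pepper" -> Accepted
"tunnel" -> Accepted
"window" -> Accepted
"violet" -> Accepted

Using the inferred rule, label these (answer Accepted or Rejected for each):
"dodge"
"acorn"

Rejected, Rejected

The pattern is that an item is 'Accepted' exactly when: length 6.
"dodge" — length 5, hence Rejected. "acorn" — length 5, hence Rejected.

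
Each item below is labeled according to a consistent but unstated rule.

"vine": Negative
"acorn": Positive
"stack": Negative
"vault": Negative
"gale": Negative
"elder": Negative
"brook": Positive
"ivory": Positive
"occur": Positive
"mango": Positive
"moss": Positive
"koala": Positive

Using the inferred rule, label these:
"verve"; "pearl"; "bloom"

A rule that fits every label: contains 'o' — true of each 'Positive' example, false of each 'Negative' one.
"verve": Negative (no 'o'). "pearl": Negative (no 'o'). "bloom": Positive (has 'o').

Negative, Negative, Positive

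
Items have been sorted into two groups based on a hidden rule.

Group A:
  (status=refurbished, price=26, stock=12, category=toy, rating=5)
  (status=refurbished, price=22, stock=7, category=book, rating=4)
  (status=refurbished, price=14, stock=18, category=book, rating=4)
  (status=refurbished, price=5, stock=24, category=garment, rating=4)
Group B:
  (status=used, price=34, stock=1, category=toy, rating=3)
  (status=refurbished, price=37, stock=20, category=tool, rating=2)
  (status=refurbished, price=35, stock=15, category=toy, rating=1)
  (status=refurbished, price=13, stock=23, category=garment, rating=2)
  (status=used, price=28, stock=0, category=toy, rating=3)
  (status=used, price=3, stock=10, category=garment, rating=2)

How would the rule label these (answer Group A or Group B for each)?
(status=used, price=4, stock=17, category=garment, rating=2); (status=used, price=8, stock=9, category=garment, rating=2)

The distinguishing property — rating ≥ 4 — holds for all the 'Group A' cases and none of the 'Group B' cases.
Group B: (status=used, price=4, stock=17, category=garment, rating=2), since rating = 2. Group B: (status=used, price=8, stock=9, category=garment, rating=2), since rating = 2.

Group B, Group B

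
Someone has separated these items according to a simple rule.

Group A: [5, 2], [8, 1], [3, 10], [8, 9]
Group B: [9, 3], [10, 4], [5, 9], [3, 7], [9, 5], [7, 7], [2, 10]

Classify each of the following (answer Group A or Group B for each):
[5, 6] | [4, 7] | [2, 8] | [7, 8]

Group A, Group A, Group B, Group A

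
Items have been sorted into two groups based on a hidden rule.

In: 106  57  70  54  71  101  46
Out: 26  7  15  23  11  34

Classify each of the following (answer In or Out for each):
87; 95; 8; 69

The common property of the 'In' items is: at least 46. No 'Out' item has it.
87: 87 ≥ 46, checks out → In. 95: 95 ≥ 46, checks out → In. 8: 8 < 46, does not pass → Out. 69: 69 ≥ 46, checks out → In.

In, In, Out, In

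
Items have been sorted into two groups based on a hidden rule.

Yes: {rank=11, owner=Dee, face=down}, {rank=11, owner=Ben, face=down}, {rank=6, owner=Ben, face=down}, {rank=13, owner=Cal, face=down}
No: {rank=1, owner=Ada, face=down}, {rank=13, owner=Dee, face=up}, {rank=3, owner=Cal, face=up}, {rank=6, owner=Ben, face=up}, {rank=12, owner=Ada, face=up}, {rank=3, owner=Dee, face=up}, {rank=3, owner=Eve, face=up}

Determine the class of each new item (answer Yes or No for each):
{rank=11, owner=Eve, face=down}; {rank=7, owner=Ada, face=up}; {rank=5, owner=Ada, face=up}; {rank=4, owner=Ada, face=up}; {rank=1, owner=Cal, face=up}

'Yes' ⟺ face is down AND rank ≥ 3.

Yes, No, No, No, No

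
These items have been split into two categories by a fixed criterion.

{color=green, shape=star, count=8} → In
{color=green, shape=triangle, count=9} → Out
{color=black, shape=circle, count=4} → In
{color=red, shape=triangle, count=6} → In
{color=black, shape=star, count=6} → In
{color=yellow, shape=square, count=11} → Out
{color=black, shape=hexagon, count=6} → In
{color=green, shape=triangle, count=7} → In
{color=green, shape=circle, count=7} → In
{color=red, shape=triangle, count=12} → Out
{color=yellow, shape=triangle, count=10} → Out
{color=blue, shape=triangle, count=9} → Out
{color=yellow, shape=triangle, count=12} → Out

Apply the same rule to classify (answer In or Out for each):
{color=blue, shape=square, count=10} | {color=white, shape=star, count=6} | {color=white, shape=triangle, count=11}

The classifier is using: count ≤ 8.
{color=blue, shape=square, count=10}: count = 10 — does not satisfy this, so Out.
{color=white, shape=star, count=6}: count = 6 — satisfies this, so In.
{color=white, shape=triangle, count=11}: count = 11 — does not satisfy this, so Out.

Out, In, Out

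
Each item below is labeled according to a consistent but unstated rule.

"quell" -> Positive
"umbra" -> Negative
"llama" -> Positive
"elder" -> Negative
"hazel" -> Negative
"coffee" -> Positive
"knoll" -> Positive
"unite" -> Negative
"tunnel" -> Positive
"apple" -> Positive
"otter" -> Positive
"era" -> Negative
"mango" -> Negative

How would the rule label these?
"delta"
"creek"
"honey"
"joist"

A rule that fits every label: has a double letter — true of each 'Positive' example, false of each 'Negative' one.
"delta" → no doubled letter → Negative. "creek" → 'ee' doubled → Positive. "honey" → no doubled letter → Negative. "joist" → no doubled letter → Negative.

Negative, Positive, Negative, Negative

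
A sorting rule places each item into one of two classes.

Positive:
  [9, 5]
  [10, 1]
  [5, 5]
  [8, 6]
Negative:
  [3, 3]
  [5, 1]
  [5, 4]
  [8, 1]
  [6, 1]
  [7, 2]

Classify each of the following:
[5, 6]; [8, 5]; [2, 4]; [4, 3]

The distinguishing property — sum ≥ 10 — holds for all the 'Positive' cases and none of the 'Negative' cases.
[5, 6] — 5+6 = 11, hence Positive.
[8, 5] — 8+5 = 13, hence Positive.
[2, 4] — 2+4 = 6, hence Negative.
[4, 3] — 4+3 = 7, hence Negative.

Positive, Positive, Negative, Negative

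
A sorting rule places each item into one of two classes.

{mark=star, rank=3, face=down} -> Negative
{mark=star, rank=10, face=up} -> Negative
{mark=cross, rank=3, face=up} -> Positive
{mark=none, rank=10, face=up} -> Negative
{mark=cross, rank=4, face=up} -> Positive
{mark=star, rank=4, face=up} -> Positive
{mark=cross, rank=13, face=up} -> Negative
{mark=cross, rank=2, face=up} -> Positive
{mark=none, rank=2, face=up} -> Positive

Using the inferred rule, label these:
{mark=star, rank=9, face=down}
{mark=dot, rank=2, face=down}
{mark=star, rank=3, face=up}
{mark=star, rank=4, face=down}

Negative, Negative, Positive, Negative

The common property of the 'Positive' items is: face is up AND rank ≤ 4. No 'Negative' item has it.
{mark=star, rank=9, face=down}: Negative (face is down, rank = 9). {mark=dot, rank=2, face=down}: Negative (face is down, rank = 2). {mark=star, rank=3, face=up}: Positive (face is up, rank = 3). {mark=star, rank=4, face=down}: Negative (face is down, rank = 4).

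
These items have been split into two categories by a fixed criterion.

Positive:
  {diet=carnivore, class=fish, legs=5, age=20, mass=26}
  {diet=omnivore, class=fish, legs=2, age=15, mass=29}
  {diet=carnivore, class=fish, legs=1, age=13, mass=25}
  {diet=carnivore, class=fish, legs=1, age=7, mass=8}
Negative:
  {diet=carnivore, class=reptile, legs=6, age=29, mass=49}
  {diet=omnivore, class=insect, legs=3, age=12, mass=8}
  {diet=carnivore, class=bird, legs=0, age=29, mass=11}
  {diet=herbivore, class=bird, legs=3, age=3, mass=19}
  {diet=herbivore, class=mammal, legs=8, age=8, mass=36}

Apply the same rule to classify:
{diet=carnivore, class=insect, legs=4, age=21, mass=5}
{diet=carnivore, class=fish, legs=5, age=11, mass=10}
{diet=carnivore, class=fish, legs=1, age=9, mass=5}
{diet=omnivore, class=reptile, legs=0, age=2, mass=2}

Negative, Positive, Positive, Negative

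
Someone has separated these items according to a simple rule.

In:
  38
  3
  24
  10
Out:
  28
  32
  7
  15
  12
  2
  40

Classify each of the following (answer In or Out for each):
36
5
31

Out, Out, In

The classifier is using: ≡ 3 (mod 7).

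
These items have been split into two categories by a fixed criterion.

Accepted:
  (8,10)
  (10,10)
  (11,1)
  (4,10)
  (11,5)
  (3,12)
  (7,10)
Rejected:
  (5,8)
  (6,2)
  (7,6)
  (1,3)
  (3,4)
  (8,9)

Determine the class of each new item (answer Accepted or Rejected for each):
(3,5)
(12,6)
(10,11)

Rejected, Accepted, Accepted

All 'Accepted' examples share one property — max ≥ 10 — and every 'Rejected' example lacks it.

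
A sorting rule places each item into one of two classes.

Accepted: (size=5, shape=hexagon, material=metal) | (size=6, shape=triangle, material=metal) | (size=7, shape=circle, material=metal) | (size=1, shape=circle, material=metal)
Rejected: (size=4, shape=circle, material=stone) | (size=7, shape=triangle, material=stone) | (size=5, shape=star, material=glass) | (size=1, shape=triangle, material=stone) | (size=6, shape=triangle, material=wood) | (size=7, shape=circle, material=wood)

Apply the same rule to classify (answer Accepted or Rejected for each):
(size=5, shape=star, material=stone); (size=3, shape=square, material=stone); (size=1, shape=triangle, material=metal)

A rule that fits every label: material is metal — true of each 'Accepted' example, false of each 'Rejected' one.
(size=5, shape=star, material=stone): material is stone, fails this test → Rejected.
(size=3, shape=square, material=stone): material is stone, fails this test → Rejected.
(size=1, shape=triangle, material=metal): material is metal, satisfies this → Accepted.

Rejected, Rejected, Accepted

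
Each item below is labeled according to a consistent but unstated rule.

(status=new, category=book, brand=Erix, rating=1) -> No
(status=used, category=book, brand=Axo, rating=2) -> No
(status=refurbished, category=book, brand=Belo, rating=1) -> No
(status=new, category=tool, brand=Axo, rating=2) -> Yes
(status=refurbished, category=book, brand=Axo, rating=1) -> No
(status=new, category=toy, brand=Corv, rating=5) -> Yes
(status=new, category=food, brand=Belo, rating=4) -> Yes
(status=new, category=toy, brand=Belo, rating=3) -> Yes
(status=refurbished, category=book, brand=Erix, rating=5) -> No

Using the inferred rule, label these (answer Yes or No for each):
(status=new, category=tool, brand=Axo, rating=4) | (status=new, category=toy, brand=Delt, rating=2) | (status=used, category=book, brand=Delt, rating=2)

Yes, Yes, No

The pattern is that an item is 'Yes' exactly when: category is not book.
(status=new, category=tool, brand=Axo, rating=4): category is tool, satisfies this → Yes. (status=new, category=toy, brand=Delt, rating=2): category is toy, satisfies this → Yes. (status=used, category=book, brand=Delt, rating=2): category is book, does not fit → No.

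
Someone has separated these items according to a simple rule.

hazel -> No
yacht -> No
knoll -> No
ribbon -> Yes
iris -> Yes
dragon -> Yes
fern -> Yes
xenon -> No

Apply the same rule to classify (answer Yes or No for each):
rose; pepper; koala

The classifier is using: even length.
rose → length 4 → Yes. pepper → length 6 → Yes. koala → length 5 → No.

Yes, Yes, No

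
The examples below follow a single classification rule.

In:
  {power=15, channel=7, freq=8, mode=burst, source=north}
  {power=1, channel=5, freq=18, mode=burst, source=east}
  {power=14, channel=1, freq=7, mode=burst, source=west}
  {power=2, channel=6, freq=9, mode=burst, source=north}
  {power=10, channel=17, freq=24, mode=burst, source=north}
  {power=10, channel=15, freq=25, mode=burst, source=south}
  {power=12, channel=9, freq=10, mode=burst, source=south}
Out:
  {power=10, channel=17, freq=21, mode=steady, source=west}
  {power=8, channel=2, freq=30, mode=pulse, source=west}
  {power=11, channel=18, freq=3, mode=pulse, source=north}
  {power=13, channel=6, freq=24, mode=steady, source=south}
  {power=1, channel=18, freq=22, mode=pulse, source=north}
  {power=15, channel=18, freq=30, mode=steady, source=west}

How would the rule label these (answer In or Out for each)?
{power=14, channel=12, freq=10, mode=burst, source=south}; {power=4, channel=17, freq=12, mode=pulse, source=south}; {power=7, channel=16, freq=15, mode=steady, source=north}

In, Out, Out

Every 'In' example satisfies: mode is burst. None of the 'Out' examples do.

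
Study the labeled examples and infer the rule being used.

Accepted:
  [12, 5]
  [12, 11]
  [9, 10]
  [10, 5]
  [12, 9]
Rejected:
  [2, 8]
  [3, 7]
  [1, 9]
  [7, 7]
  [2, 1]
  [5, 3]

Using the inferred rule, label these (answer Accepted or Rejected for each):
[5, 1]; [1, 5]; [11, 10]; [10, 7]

Rejected, Rejected, Accepted, Accepted

The classifier is using: sum ≥ 15.
[5, 1] → 5+1 = 6 → Rejected. [1, 5] → 1+5 = 6 → Rejected. [11, 10] → 11+10 = 21 → Accepted. [10, 7] → 10+7 = 17 → Accepted.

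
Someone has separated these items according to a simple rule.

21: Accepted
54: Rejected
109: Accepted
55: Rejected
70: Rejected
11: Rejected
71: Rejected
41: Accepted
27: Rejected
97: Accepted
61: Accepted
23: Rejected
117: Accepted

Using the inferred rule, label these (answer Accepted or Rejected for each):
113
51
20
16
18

Accepted, Rejected, Rejected, Rejected, Rejected

'Accepted' ⟺ ≡ 1 (mod 4).
113: Accepted (113 mod 4 = 1). 51: Rejected (51 mod 4 = 3). 20: Rejected (20 mod 4 = 0). 16: Rejected (16 mod 4 = 0). 18: Rejected (18 mod 4 = 2).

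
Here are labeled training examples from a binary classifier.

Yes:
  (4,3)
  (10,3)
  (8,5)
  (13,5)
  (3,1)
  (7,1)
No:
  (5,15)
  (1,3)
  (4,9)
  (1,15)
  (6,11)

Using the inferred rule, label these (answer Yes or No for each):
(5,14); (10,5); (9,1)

No, Yes, Yes

The pattern is that an item is 'Yes' exactly when: first > second.
(5,14): 5 < 14 — fails this test, so No.
(10,5): 10 > 5 — qualifies, so Yes.
(9,1): 9 > 1 — qualifies, so Yes.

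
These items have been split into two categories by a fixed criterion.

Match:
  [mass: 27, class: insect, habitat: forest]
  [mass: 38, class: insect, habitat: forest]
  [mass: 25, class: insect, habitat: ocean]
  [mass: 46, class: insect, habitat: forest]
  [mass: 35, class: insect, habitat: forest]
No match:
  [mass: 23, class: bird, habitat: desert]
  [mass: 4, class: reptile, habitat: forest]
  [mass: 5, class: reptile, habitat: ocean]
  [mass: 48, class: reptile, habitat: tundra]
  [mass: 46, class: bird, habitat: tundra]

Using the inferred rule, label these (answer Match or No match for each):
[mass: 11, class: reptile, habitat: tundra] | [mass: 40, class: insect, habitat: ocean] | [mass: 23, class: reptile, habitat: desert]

No match, Match, No match

Rule: class is insect. This holds for each 'Match' example and fails for each 'No match' one.
[mass: 11, class: reptile, habitat: tundra] → class is reptile → No match. [mass: 40, class: insect, habitat: ocean] → class is insect → Match. [mass: 23, class: reptile, habitat: desert] → class is reptile → No match.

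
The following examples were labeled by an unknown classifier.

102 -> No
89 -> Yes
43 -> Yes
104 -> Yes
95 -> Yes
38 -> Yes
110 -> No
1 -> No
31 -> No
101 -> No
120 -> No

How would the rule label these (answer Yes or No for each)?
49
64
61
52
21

Every 'Yes' example satisfies: digit sum ≥ 5. None of the 'No' examples do.
Yes: 49, since digit sum 4+9 = 13.
Yes: 64, since digit sum 6+4 = 10.
Yes: 61, since digit sum 6+1 = 7.
Yes: 52, since digit sum 5+2 = 7.
No: 21, since digit sum 2+1 = 3.

Yes, Yes, Yes, Yes, No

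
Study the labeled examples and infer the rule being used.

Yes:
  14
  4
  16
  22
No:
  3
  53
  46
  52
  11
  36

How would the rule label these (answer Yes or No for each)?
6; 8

Yes, Yes

All 'Yes' examples share one property — even AND at most 22 — and every 'No' example lacks it.
6: 6 is even, 6 ≤ 22, fits → Yes. 8: 8 is even, 8 ≤ 22, fits → Yes.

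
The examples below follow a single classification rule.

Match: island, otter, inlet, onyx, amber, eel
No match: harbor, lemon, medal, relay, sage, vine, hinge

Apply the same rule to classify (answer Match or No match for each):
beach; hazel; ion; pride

No match, No match, Match, No match

The simplest hypothesis consistent with all the labels is: starts with a vowel.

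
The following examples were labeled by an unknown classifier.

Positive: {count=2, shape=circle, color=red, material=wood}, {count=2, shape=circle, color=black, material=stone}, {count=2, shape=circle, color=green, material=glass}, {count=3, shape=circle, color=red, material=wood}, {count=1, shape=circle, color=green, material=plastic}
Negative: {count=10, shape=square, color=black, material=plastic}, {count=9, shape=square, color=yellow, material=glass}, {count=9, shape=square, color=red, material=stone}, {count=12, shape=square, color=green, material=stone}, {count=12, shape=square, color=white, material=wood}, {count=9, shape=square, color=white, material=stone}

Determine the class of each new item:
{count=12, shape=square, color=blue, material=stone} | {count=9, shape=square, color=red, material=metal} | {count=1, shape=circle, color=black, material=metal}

All 'Positive' examples share one property — shape is circle — and every 'Negative' example lacks it.
{count=12, shape=square, color=blue, material=stone} — shape is square, hence Negative.
{count=9, shape=square, color=red, material=metal} — shape is square, hence Negative.
{count=1, shape=circle, color=black, material=metal} — shape is circle, hence Positive.

Negative, Negative, Positive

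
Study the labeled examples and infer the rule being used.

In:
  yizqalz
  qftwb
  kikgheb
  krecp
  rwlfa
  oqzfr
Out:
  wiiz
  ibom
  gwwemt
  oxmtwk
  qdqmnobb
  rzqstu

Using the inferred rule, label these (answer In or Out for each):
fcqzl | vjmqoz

In, Out

'In' ⟺ odd length.
fcqzl: In (length 5).
vjmqoz: Out (length 6).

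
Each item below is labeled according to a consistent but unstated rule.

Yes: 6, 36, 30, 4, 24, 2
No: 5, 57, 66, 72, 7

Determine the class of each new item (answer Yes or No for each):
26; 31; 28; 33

A rule that fits every label: even AND at most 36 — true of each 'Yes' example, false of each 'No' one.
26: 26 is even, 26 ≤ 36, meets the rule → Yes.
31: 31 is odd, 31 ≤ 36, lacks this property → No.
28: 28 is even, 28 ≤ 36, meets the rule → Yes.
33: 33 is odd, 33 ≤ 36, lacks this property → No.

Yes, No, Yes, No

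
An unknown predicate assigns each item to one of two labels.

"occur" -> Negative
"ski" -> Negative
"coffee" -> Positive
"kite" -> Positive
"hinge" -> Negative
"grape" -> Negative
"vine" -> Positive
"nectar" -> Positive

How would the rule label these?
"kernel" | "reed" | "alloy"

Positive, Positive, Negative

The pattern is that an item is 'Positive' exactly when: even length.
"kernel" → length 6 → Positive.
"reed" → length 4 → Positive.
"alloy" → length 5 → Negative.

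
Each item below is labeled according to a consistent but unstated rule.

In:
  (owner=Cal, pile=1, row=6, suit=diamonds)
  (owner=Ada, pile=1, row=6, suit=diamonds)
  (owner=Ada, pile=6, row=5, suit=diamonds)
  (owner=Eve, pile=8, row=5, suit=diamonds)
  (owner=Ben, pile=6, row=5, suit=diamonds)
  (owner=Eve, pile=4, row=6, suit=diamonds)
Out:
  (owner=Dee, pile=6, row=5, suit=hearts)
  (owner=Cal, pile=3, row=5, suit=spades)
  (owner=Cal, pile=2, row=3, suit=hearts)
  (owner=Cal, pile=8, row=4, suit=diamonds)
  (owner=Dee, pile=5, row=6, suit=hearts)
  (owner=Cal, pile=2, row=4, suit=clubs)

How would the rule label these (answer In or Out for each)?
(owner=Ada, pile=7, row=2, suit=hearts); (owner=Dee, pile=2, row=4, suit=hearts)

The common property of the 'In' items is: suit is diamonds AND row ≥ 5. No 'Out' item has it.
(owner=Ada, pile=7, row=2, suit=hearts) — suit is hearts, row = 2, hence Out. (owner=Dee, pile=2, row=4, suit=hearts) — suit is hearts, row = 4, hence Out.

Out, Out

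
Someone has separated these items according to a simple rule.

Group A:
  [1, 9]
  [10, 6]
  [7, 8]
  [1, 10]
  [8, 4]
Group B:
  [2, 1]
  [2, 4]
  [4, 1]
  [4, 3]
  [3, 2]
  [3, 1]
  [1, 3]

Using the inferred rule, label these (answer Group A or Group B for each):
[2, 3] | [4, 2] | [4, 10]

The rule appears to be: sum ≥ 10.
[2, 3] → 2+3 = 5 → Group B.
[4, 2] → 4+2 = 6 → Group B.
[4, 10] → 4+10 = 14 → Group A.

Group B, Group B, Group A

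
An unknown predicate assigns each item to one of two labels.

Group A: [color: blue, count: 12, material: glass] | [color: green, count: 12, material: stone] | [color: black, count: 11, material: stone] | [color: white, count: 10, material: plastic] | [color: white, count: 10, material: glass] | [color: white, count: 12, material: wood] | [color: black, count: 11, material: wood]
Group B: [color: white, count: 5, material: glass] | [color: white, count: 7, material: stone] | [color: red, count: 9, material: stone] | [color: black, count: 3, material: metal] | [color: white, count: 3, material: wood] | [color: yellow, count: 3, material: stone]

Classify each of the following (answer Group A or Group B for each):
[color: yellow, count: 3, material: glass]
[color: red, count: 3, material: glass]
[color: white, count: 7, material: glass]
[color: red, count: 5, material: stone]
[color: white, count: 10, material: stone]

Group B, Group B, Group B, Group B, Group A

All 'Group A' examples share one property — count ≥ 10 — and every 'Group B' example lacks it.
[color: yellow, count: 3, material: glass]: count = 3 — does not pass, so Group B. [color: red, count: 3, material: glass]: count = 3 — does not pass, so Group B. [color: white, count: 7, material: glass]: count = 7 — does not pass, so Group B. [color: red, count: 5, material: stone]: count = 5 — does not pass, so Group B. [color: white, count: 10, material: stone]: count = 10 — passes, so Group A.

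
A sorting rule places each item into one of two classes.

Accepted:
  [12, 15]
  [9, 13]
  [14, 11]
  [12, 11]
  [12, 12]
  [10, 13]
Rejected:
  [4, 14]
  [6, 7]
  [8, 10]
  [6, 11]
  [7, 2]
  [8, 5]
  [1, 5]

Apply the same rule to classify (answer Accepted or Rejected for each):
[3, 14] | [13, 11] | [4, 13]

The distinguishing property — sum ≥ 22 — holds for all the 'Accepted' cases and none of the 'Rejected' cases.
[3, 14] → 3+14 = 17 → Rejected.
[13, 11] → 13+11 = 24 → Accepted.
[4, 13] → 4+13 = 17 → Rejected.

Rejected, Accepted, Rejected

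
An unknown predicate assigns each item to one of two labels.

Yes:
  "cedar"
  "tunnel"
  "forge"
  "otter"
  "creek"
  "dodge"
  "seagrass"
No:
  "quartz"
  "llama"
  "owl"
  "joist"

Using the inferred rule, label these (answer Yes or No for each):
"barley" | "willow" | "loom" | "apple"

Rule: contains 'e'. This holds for each 'Yes' example and fails for each 'No' one.
"barley": has 'e' — matches, so Yes. "willow": no 'e' — lacks this property, so No. "loom": no 'e' — lacks this property, so No. "apple": has 'e' — matches, so Yes.

Yes, No, No, Yes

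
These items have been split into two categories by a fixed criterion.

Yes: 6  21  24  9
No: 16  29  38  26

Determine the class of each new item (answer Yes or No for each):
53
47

No, No

Comparing the two groups points to one rule — multiple of 3.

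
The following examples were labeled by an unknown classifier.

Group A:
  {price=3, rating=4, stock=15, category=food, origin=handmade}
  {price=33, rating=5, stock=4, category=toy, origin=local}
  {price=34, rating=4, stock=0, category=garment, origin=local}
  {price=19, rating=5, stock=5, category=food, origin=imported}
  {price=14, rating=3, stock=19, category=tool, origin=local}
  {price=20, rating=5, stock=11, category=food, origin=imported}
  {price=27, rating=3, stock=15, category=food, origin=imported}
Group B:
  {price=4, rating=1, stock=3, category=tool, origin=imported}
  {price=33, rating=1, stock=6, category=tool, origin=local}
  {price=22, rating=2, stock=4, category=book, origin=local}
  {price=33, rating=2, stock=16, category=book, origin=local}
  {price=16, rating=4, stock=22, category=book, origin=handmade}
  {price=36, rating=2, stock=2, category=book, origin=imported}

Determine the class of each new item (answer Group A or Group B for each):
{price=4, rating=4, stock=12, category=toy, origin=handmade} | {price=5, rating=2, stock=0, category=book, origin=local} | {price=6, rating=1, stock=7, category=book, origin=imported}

Group A, Group B, Group B

Rule: rating ≥ 3 AND stock ≤ 19. This holds for each 'Group A' example and fails for each 'Group B' one.
{price=4, rating=4, stock=12, category=toy, origin=handmade}: rating = 4, stock = 12 — meets the rule, so Group A.
{price=5, rating=2, stock=0, category=book, origin=local}: rating = 2, stock = 0 — doesn't match, so Group B.
{price=6, rating=1, stock=7, category=book, origin=imported}: rating = 1, stock = 7 — doesn't match, so Group B.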